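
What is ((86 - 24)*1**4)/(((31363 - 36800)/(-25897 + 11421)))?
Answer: 897512/5437 ≈ 165.07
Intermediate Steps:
((86 - 24)*1**4)/(((31363 - 36800)/(-25897 + 11421))) = (62*1)/((-5437/(-14476))) = 62/((-5437*(-1/14476))) = 62/(5437/14476) = 62*(14476/5437) = 897512/5437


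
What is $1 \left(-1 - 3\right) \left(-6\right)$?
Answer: $24$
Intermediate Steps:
$1 \left(-1 - 3\right) \left(-6\right) = 1 \left(-4\right) \left(-6\right) = \left(-4\right) \left(-6\right) = 24$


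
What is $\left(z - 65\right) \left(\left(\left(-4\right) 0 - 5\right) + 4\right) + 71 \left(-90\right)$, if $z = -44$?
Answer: $-6281$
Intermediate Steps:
$\left(z - 65\right) \left(\left(\left(-4\right) 0 - 5\right) + 4\right) + 71 \left(-90\right) = \left(-44 - 65\right) \left(\left(\left(-4\right) 0 - 5\right) + 4\right) + 71 \left(-90\right) = - 109 \left(\left(0 - 5\right) + 4\right) - 6390 = - 109 \left(-5 + 4\right) - 6390 = \left(-109\right) \left(-1\right) - 6390 = 109 - 6390 = -6281$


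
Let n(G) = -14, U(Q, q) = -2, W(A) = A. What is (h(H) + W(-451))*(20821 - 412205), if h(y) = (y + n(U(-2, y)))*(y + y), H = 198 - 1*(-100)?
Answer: -66070707192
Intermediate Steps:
H = 298 (H = 198 + 100 = 298)
h(y) = 2*y*(-14 + y) (h(y) = (y - 14)*(y + y) = (-14 + y)*(2*y) = 2*y*(-14 + y))
(h(H) + W(-451))*(20821 - 412205) = (2*298*(-14 + 298) - 451)*(20821 - 412205) = (2*298*284 - 451)*(-391384) = (169264 - 451)*(-391384) = 168813*(-391384) = -66070707192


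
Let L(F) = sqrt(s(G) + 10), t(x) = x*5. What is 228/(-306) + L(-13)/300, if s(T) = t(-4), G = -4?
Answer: -38/51 + I*sqrt(10)/300 ≈ -0.7451 + 0.010541*I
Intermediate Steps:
t(x) = 5*x
s(T) = -20 (s(T) = 5*(-4) = -20)
L(F) = I*sqrt(10) (L(F) = sqrt(-20 + 10) = sqrt(-10) = I*sqrt(10))
228/(-306) + L(-13)/300 = 228/(-306) + (I*sqrt(10))/300 = 228*(-1/306) + (I*sqrt(10))*(1/300) = -38/51 + I*sqrt(10)/300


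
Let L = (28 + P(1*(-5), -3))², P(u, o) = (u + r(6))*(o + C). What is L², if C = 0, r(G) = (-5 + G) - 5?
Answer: 9150625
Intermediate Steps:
r(G) = -10 + G
P(u, o) = o*(-4 + u) (P(u, o) = (u + (-10 + 6))*(o + 0) = (u - 4)*o = (-4 + u)*o = o*(-4 + u))
L = 3025 (L = (28 - 3*(-4 + 1*(-5)))² = (28 - 3*(-4 - 5))² = (28 - 3*(-9))² = (28 + 27)² = 55² = 3025)
L² = 3025² = 9150625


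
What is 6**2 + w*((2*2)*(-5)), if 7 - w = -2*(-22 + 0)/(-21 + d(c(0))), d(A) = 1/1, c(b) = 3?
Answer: -148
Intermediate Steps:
d(A) = 1
w = 46/5 (w = 7 - (-2)*(-22 + 0)/(-21 + 1) = 7 - (-2)*(-22/(-20)) = 7 - (-2)*(-22*(-1/20)) = 7 - (-2)*11/10 = 7 - 1*(-11/5) = 7 + 11/5 = 46/5 ≈ 9.2000)
6**2 + w*((2*2)*(-5)) = 6**2 + 46*((2*2)*(-5))/5 = 36 + 46*(4*(-5))/5 = 36 + (46/5)*(-20) = 36 - 184 = -148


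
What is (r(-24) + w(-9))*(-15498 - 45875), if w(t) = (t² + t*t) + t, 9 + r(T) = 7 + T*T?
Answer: -44618171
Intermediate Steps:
r(T) = -2 + T² (r(T) = -9 + (7 + T*T) = -9 + (7 + T²) = -2 + T²)
w(t) = t + 2*t² (w(t) = (t² + t²) + t = 2*t² + t = t + 2*t²)
(r(-24) + w(-9))*(-15498 - 45875) = ((-2 + (-24)²) - 9*(1 + 2*(-9)))*(-15498 - 45875) = ((-2 + 576) - 9*(1 - 18))*(-61373) = (574 - 9*(-17))*(-61373) = (574 + 153)*(-61373) = 727*(-61373) = -44618171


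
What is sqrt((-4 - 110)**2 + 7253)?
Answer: sqrt(20249) ≈ 142.30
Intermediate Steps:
sqrt((-4 - 110)**2 + 7253) = sqrt((-114)**2 + 7253) = sqrt(12996 + 7253) = sqrt(20249)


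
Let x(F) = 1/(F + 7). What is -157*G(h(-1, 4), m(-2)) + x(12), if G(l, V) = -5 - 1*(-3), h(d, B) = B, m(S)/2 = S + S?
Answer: 5967/19 ≈ 314.05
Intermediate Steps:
m(S) = 4*S (m(S) = 2*(S + S) = 2*(2*S) = 4*S)
G(l, V) = -2 (G(l, V) = -5 + 3 = -2)
x(F) = 1/(7 + F)
-157*G(h(-1, 4), m(-2)) + x(12) = -157*(-2) + 1/(7 + 12) = 314 + 1/19 = 5967/19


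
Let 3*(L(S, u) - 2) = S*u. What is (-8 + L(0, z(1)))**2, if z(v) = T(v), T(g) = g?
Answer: 36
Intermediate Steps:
z(v) = v
L(S, u) = 2 + S*u/3 (L(S, u) = 2 + (S*u)/3 = 2 + S*u/3)
(-8 + L(0, z(1)))**2 = (-8 + (2 + (1/3)*0*1))**2 = (-8 + (2 + 0))**2 = (-8 + 2)**2 = (-6)**2 = 36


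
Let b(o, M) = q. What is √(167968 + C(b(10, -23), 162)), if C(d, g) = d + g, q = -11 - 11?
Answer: 2*√42027 ≈ 410.01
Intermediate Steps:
q = -22
b(o, M) = -22
√(167968 + C(b(10, -23), 162)) = √(167968 + (-22 + 162)) = √(167968 + 140) = √168108 = 2*√42027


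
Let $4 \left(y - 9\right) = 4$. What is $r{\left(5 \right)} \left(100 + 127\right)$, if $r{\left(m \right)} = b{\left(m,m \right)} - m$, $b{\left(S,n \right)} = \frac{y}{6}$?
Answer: $- \frac{2270}{3} \approx -756.67$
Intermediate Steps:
$y = 10$ ($y = 9 + \frac{1}{4} \cdot 4 = 9 + 1 = 10$)
$b{\left(S,n \right)} = \frac{5}{3}$ ($b{\left(S,n \right)} = \frac{10}{6} = 10 \cdot \frac{1}{6} = \frac{5}{3}$)
$r{\left(m \right)} = \frac{5}{3} - m$
$r{\left(5 \right)} \left(100 + 127\right) = \left(\frac{5}{3} - 5\right) \left(100 + 127\right) = \left(\frac{5}{3} - 5\right) 227 = \left(- \frac{10}{3}\right) 227 = - \frac{2270}{3}$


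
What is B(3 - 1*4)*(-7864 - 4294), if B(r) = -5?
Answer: 60790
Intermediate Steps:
B(3 - 1*4)*(-7864 - 4294) = -5*(-7864 - 4294) = -5*(-12158) = 60790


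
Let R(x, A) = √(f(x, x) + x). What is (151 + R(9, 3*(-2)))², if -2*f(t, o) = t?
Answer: 45611/2 + 453*√2 ≈ 23446.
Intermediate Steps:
f(t, o) = -t/2
R(x, A) = √2*√x/2 (R(x, A) = √(-x/2 + x) = √(x/2) = √2*√x/2)
(151 + R(9, 3*(-2)))² = (151 + √2*√9/2)² = (151 + (½)*√2*3)² = (151 + 3*√2/2)²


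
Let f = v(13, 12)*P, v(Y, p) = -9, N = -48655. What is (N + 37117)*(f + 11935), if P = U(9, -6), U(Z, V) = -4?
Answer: -138121398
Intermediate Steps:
P = -4
f = 36 (f = -9*(-4) = 36)
(N + 37117)*(f + 11935) = (-48655 + 37117)*(36 + 11935) = -11538*11971 = -138121398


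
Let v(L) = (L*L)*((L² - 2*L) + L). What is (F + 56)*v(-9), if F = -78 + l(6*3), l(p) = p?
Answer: -29160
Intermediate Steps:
v(L) = L²*(L² - L)
F = -60 (F = -78 + 6*3 = -78 + 18 = -60)
(F + 56)*v(-9) = (-60 + 56)*((-9)³*(-1 - 9)) = -(-2916)*(-10) = -4*7290 = -29160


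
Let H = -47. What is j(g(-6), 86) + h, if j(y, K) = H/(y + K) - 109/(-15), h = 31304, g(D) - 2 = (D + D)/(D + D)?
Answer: 41799836/1335 ≈ 31311.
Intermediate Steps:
g(D) = 3 (g(D) = 2 + (D + D)/(D + D) = 2 + (2*D)/((2*D)) = 2 + (2*D)*(1/(2*D)) = 2 + 1 = 3)
j(y, K) = 109/15 - 47/(K + y) (j(y, K) = -47/(y + K) - 109/(-15) = -47/(K + y) - 109*(-1/15) = -47/(K + y) + 109/15 = 109/15 - 47/(K + y))
j(g(-6), 86) + h = (-705 + 109*86 + 109*3)/(15*(86 + 3)) + 31304 = (1/15)*(-705 + 9374 + 327)/89 + 31304 = (1/15)*(1/89)*8996 + 31304 = 8996/1335 + 31304 = 41799836/1335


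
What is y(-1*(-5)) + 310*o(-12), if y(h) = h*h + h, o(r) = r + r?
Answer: -7410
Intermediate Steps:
o(r) = 2*r
y(h) = h + h² (y(h) = h² + h = h + h²)
y(-1*(-5)) + 310*o(-12) = (-1*(-5))*(1 - 1*(-5)) + 310*(2*(-12)) = 5*(1 + 5) + 310*(-24) = 5*6 - 7440 = 30 - 7440 = -7410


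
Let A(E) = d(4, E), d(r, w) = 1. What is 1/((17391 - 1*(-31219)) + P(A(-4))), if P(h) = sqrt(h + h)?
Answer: 24305/1181466049 - sqrt(2)/2362932098 ≈ 2.0571e-5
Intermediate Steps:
A(E) = 1
P(h) = sqrt(2)*sqrt(h) (P(h) = sqrt(2*h) = sqrt(2)*sqrt(h))
1/((17391 - 1*(-31219)) + P(A(-4))) = 1/((17391 - 1*(-31219)) + sqrt(2)*sqrt(1)) = 1/((17391 + 31219) + sqrt(2)*1) = 1/(48610 + sqrt(2))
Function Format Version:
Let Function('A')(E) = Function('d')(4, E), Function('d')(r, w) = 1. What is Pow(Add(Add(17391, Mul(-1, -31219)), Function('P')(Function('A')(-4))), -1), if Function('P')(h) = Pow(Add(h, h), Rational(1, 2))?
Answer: Add(Rational(24305, 1181466049), Mul(Rational(-1, 2362932098), Pow(2, Rational(1, 2)))) ≈ 2.0571e-5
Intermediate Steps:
Function('A')(E) = 1
Function('P')(h) = Mul(Pow(2, Rational(1, 2)), Pow(h, Rational(1, 2))) (Function('P')(h) = Pow(Mul(2, h), Rational(1, 2)) = Mul(Pow(2, Rational(1, 2)), Pow(h, Rational(1, 2))))
Pow(Add(Add(17391, Mul(-1, -31219)), Function('P')(Function('A')(-4))), -1) = Pow(Add(Add(17391, Mul(-1, -31219)), Mul(Pow(2, Rational(1, 2)), Pow(1, Rational(1, 2)))), -1) = Pow(Add(Add(17391, 31219), Mul(Pow(2, Rational(1, 2)), 1)), -1) = Pow(Add(48610, Pow(2, Rational(1, 2))), -1)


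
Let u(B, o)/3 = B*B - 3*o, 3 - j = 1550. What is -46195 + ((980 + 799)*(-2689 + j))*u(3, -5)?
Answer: -542626963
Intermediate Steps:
j = -1547 (j = 3 - 1*1550 = 3 - 1550 = -1547)
u(B, o) = -9*o + 3*B**2 (u(B, o) = 3*(B*B - 3*o) = 3*(B**2 - 3*o) = -9*o + 3*B**2)
-46195 + ((980 + 799)*(-2689 + j))*u(3, -5) = -46195 + ((980 + 799)*(-2689 - 1547))*(-9*(-5) + 3*3**2) = -46195 + (1779*(-4236))*(45 + 3*9) = -46195 - 7535844*(45 + 27) = -46195 - 7535844*72 = -46195 - 542580768 = -542626963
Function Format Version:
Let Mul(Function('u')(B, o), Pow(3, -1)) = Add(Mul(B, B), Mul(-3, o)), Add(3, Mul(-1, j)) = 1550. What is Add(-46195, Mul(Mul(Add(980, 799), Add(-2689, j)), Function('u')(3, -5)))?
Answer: -542626963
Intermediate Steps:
j = -1547 (j = Add(3, Mul(-1, 1550)) = Add(3, -1550) = -1547)
Function('u')(B, o) = Add(Mul(-9, o), Mul(3, Pow(B, 2))) (Function('u')(B, o) = Mul(3, Add(Mul(B, B), Mul(-3, o))) = Mul(3, Add(Pow(B, 2), Mul(-3, o))) = Add(Mul(-9, o), Mul(3, Pow(B, 2))))
Add(-46195, Mul(Mul(Add(980, 799), Add(-2689, j)), Function('u')(3, -5))) = Add(-46195, Mul(Mul(Add(980, 799), Add(-2689, -1547)), Add(Mul(-9, -5), Mul(3, Pow(3, 2))))) = Add(-46195, Mul(Mul(1779, -4236), Add(45, Mul(3, 9)))) = Add(-46195, Mul(-7535844, Add(45, 27))) = Add(-46195, Mul(-7535844, 72)) = Add(-46195, -542580768) = -542626963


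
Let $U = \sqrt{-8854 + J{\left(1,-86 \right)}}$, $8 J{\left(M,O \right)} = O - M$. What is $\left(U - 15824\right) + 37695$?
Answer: $21871 + \frac{i \sqrt{141838}}{4} \approx 21871.0 + 94.153 i$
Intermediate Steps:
$J{\left(M,O \right)} = - \frac{M}{8} + \frac{O}{8}$ ($J{\left(M,O \right)} = \frac{O - M}{8} = - \frac{M}{8} + \frac{O}{8}$)
$U = \frac{i \sqrt{141838}}{4}$ ($U = \sqrt{-8854 + \left(\left(- \frac{1}{8}\right) 1 + \frac{1}{8} \left(-86\right)\right)} = \sqrt{-8854 - \frac{87}{8}} = \sqrt{- \frac{70919}{8}} = \frac{i \sqrt{141838}}{4} \approx 94.153 i$)
$\left(U - 15824\right) + 37695 = \left(\frac{i \sqrt{141838}}{4} - 15824\right) + 37695 = \left(-15824 + \frac{i \sqrt{141838}}{4}\right) + 37695 = 21871 + \frac{i \sqrt{141838}}{4}$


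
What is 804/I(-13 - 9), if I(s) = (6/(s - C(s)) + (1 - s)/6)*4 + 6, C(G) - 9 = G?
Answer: 603/14 ≈ 43.071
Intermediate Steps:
C(G) = 9 + G
I(s) = 4 - 2*s/3 (I(s) = (6/(s - (9 + s)) + (1 - s)/6)*4 + 6 = (6/(s + (-9 - s)) + (1 - s)*(⅙))*4 + 6 = (6/(-9) + (⅙ - s/6))*4 + 6 = (6*(-⅑) + (⅙ - s/6))*4 + 6 = (-⅔ + (⅙ - s/6))*4 + 6 = (-½ - s/6)*4 + 6 = (-2 - 2*s/3) + 6 = 4 - 2*s/3)
804/I(-13 - 9) = 804/(4 - 2*(-13 - 9)/3) = 804/(4 - ⅔*(-22)) = 804/(4 + 44/3) = 804/(56/3) = 804*(3/56) = 603/14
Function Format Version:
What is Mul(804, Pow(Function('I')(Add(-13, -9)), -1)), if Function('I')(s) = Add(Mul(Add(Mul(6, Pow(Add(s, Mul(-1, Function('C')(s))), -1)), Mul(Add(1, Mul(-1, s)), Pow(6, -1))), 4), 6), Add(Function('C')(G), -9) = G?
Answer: Rational(603, 14) ≈ 43.071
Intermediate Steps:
Function('C')(G) = Add(9, G)
Function('I')(s) = Add(4, Mul(Rational(-2, 3), s)) (Function('I')(s) = Add(Mul(Add(Mul(6, Pow(Add(s, Mul(-1, Add(9, s))), -1)), Mul(Add(1, Mul(-1, s)), Pow(6, -1))), 4), 6) = Add(Mul(Add(Mul(6, Pow(Add(s, Add(-9, Mul(-1, s))), -1)), Mul(Add(1, Mul(-1, s)), Rational(1, 6))), 4), 6) = Add(Mul(Add(Mul(6, Pow(-9, -1)), Add(Rational(1, 6), Mul(Rational(-1, 6), s))), 4), 6) = Add(Mul(Add(Mul(6, Rational(-1, 9)), Add(Rational(1, 6), Mul(Rational(-1, 6), s))), 4), 6) = Add(Mul(Add(Rational(-2, 3), Add(Rational(1, 6), Mul(Rational(-1, 6), s))), 4), 6) = Add(Mul(Add(Rational(-1, 2), Mul(Rational(-1, 6), s)), 4), 6) = Add(Add(-2, Mul(Rational(-2, 3), s)), 6) = Add(4, Mul(Rational(-2, 3), s)))
Mul(804, Pow(Function('I')(Add(-13, -9)), -1)) = Mul(804, Pow(Add(4, Mul(Rational(-2, 3), Add(-13, -9))), -1)) = Mul(804, Pow(Add(4, Mul(Rational(-2, 3), -22)), -1)) = Mul(804, Pow(Add(4, Rational(44, 3)), -1)) = Mul(804, Pow(Rational(56, 3), -1)) = Mul(804, Rational(3, 56)) = Rational(603, 14)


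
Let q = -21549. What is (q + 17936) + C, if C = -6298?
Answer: -9911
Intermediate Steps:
(q + 17936) + C = (-21549 + 17936) - 6298 = -3613 - 6298 = -9911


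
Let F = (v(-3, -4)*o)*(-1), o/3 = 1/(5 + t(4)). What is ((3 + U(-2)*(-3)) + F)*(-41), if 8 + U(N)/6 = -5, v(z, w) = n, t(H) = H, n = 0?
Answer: -9717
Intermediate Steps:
v(z, w) = 0
U(N) = -78 (U(N) = -48 + 6*(-5) = -48 - 30 = -78)
o = ⅓ (o = 3/(5 + 4) = 3/9 = 3*(⅑) = ⅓ ≈ 0.33333)
F = 0 (F = (0*(⅓))*(-1) = 0*(-1) = 0)
((3 + U(-2)*(-3)) + F)*(-41) = ((3 - 78*(-3)) + 0)*(-41) = ((3 + 234) + 0)*(-41) = (237 + 0)*(-41) = 237*(-41) = -9717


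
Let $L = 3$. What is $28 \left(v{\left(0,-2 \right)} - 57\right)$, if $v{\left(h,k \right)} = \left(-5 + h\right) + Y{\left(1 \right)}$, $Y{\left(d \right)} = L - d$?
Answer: $-1680$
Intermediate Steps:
$Y{\left(d \right)} = 3 - d$
$v{\left(h,k \right)} = -3 + h$ ($v{\left(h,k \right)} = \left(-5 + h\right) + \left(3 - 1\right) = \left(-5 + h\right) + 2 = -3 + h$)
$28 \left(v{\left(0,-2 \right)} - 57\right) = 28 \left(\left(-3 + 0\right) - 57\right) = 28 \left(-3 - 57\right) = 28 \left(-60\right) = -1680$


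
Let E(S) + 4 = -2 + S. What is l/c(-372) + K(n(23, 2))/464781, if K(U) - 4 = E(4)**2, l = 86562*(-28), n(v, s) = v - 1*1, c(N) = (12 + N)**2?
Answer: -579478089/30985400 ≈ -18.702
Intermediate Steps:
n(v, s) = -1 + v (n(v, s) = v - 1 = -1 + v)
E(S) = -6 + S (E(S) = -4 + (-2 + S) = -6 + S)
l = -2423736
K(U) = 8 (K(U) = 4 + (-6 + 4)**2 = 4 + (-2)**2 = 4 + 4 = 8)
l/c(-372) + K(n(23, 2))/464781 = -2423736/(12 - 372)**2 + 8/464781 = -2423736/((-360)**2) + 8*(1/464781) = -2423736/129600 + 8/464781 = -2423736*1/129600 + 8/464781 = -11221/600 + 8/464781 = -579478089/30985400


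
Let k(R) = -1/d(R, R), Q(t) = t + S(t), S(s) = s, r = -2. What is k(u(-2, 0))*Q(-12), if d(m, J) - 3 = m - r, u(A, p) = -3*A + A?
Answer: 8/3 ≈ 2.6667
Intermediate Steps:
Q(t) = 2*t (Q(t) = t + t = 2*t)
u(A, p) = -2*A
d(m, J) = 5 + m (d(m, J) = 3 + (m - 1*(-2)) = 3 + (m + 2) = 3 + (2 + m) = 5 + m)
k(R) = -1/(5 + R)
k(u(-2, 0))*Q(-12) = (-1/(5 - 2*(-2)))*(2*(-12)) = -1/(5 + 4)*(-24) = -1/9*(-24) = -1*⅑*(-24) = -⅑*(-24) = 8/3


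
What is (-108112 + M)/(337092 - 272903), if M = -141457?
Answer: -249569/64189 ≈ -3.8880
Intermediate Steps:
(-108112 + M)/(337092 - 272903) = (-108112 - 141457)/(337092 - 272903) = -249569/64189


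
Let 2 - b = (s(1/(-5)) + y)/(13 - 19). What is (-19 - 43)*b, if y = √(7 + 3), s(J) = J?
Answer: -1829/15 - 31*√10/3 ≈ -154.61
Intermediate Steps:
y = √10 ≈ 3.1623
b = 59/30 + √10/6 (b = 2 - (1/(-5) + √10)/(13 - 19) = 2 - (-⅕ + √10)/(-6) = 2 - (-⅕ + √10)*(-1)/6 = 2 - (1/30 - √10/6) = 2 + (-1/30 + √10/6) = 59/30 + √10/6 ≈ 2.4937)
(-19 - 43)*b = (-19 - 43)*(59/30 + √10/6) = -62*(59/30 + √10/6) = -1829/15 - 31*√10/3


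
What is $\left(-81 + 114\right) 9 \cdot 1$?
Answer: $297$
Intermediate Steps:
$\left(-81 + 114\right) 9 \cdot 1 = 33 \cdot 9 = 297$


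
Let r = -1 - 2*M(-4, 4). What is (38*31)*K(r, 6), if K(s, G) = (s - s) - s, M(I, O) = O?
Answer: 10602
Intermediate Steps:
r = -9 (r = -1 - 2*4 = -1 - 8 = -9)
K(s, G) = -s (K(s, G) = 0 - s = -s)
(38*31)*K(r, 6) = (38*31)*(-1*(-9)) = 1178*9 = 10602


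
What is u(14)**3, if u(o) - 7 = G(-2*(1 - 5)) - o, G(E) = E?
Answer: 1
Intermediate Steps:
u(o) = 15 - o (u(o) = 7 + (-2*(1 - 5) - o) = 7 + (-2*(-4) - o) = 7 + (8 - o) = 15 - o)
u(14)**3 = (15 - 1*14)**3 = (15 - 14)**3 = 1**3 = 1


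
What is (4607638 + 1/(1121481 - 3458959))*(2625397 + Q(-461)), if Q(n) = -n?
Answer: 14140576788067974627/1168739 ≈ 1.2099e+13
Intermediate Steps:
(4607638 + 1/(1121481 - 3458959))*(2625397 + Q(-461)) = (4607638 + 1/(1121481 - 3458959))*(2625397 - 1*(-461)) = (4607638 + 1/(-2337478))*(2625397 + 461) = (4607638 - 1/2337478)*2625858 = (10770252456963/2337478)*2625858 = 14140576788067974627/1168739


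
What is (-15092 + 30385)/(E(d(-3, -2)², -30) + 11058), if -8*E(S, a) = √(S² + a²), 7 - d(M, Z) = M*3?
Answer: 2705759904/1956453215 + 61172*√16609/1956453215 ≈ 1.3870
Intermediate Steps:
d(M, Z) = 7 - 3*M (d(M, Z) = 7 - M*3 = 7 - 3*M)
E(S, a) = -√(S² + a²)/8
(-15092 + 30385)/(E(d(-3, -2)², -30) + 11058) = (-15092 + 30385)/(-√(((7 - 3*(-3))²)² + (-30)²)/8 + 11058) = 15293/(-√(((7 + 9)²)² + 900)/8 + 11058) = 15293/(-√((16²)² + 900)/8 + 11058) = 15293/(-√(256² + 900)/8 + 11058) = 15293/(-√(65536 + 900)/8 + 11058) = 15293/(-√16609/4 + 11058) = 15293/(11058 - √16609/4)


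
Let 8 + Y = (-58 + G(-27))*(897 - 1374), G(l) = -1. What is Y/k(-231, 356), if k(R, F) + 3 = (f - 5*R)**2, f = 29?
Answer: 28135/1401853 ≈ 0.020070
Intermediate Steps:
k(R, F) = -3 + (29 - 5*R)**2
Y = 28135 (Y = -8 + (-58 - 1)*(897 - 1374) = -8 - 59*(-477) = -8 + 28143 = 28135)
Y/k(-231, 356) = 28135/(-3 + (-29 + 5*(-231))**2) = 28135/(-3 + (-29 - 1155)**2) = 28135/(-3 + (-1184)**2) = 28135/(-3 + 1401856) = 28135/1401853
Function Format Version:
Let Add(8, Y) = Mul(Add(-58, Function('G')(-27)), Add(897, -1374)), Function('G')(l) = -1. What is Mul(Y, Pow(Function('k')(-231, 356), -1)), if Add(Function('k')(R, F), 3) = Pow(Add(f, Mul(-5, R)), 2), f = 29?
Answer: Rational(28135, 1401853) ≈ 0.020070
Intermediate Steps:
Function('k')(R, F) = Add(-3, Pow(Add(29, Mul(-5, R)), 2))
Y = 28135 (Y = Add(-8, Mul(Add(-58, -1), Add(897, -1374))) = Add(-8, Mul(-59, -477)) = Add(-8, 28143) = 28135)
Mul(Y, Pow(Function('k')(-231, 356), -1)) = Mul(28135, Pow(Add(-3, Pow(Add(-29, Mul(5, -231)), 2)), -1)) = Mul(28135, Pow(Add(-3, Pow(Add(-29, -1155), 2)), -1)) = Mul(28135, Pow(Add(-3, Pow(-1184, 2)), -1)) = Mul(28135, Pow(Add(-3, 1401856), -1)) = Mul(28135, Pow(1401853, -1)) = Mul(28135, Rational(1, 1401853)) = Rational(28135, 1401853)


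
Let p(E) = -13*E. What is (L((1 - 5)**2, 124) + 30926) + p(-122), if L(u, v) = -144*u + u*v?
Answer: 32192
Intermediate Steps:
(L((1 - 5)**2, 124) + 30926) + p(-122) = ((1 - 5)**2*(-144 + 124) + 30926) - 13*(-122) = ((-4)**2*(-20) + 30926) + 1586 = (16*(-20) + 30926) + 1586 = (-320 + 30926) + 1586 = 30606 + 1586 = 32192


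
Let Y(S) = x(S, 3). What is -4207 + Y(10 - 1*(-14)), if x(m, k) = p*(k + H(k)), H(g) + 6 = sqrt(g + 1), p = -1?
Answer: -4206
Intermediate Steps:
H(g) = -6 + sqrt(1 + g) (H(g) = -6 + sqrt(g + 1) = -6 + sqrt(1 + g))
x(m, k) = 6 - k - sqrt(1 + k) (x(m, k) = -(k + (-6 + sqrt(1 + k))) = -(-6 + k + sqrt(1 + k)) = 6 - k - sqrt(1 + k))
Y(S) = 1 (Y(S) = 6 - 1*3 - sqrt(1 + 3) = 6 - 3 - sqrt(4) = 6 - 3 - 1*2 = 6 - 3 - 2 = 1)
-4207 + Y(10 - 1*(-14)) = -4207 + 1 = -4206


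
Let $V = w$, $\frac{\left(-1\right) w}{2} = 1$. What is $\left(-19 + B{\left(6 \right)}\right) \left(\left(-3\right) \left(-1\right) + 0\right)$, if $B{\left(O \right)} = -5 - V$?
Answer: $-66$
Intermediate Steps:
$w = -2$ ($w = \left(-2\right) 1 = -2$)
$V = -2$
$B{\left(O \right)} = -3$ ($B{\left(O \right)} = -5 - -2 = -5 + 2 = -3$)
$\left(-19 + B{\left(6 \right)}\right) \left(\left(-3\right) \left(-1\right) + 0\right) = \left(-19 - 3\right) \left(\left(-3\right) \left(-1\right) + 0\right) = - 22 \left(3 + 0\right) = \left(-22\right) 3 = -66$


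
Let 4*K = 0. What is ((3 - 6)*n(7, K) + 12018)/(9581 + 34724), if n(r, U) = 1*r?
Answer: 11997/44305 ≈ 0.27078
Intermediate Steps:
K = 0 (K = (¼)*0 = 0)
n(r, U) = r
((3 - 6)*n(7, K) + 12018)/(9581 + 34724) = ((3 - 6)*7 + 12018)/(9581 + 34724) = (-3*7 + 12018)/44305 = (-21 + 12018)*(1/44305) = 11997*(1/44305) = 11997/44305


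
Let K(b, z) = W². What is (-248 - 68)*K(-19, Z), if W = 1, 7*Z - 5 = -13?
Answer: -316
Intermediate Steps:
Z = -8/7 (Z = 5/7 + (⅐)*(-13) = 5/7 - 13/7 = -8/7 ≈ -1.1429)
K(b, z) = 1 (K(b, z) = 1² = 1)
(-248 - 68)*K(-19, Z) = (-248 - 68)*1 = -316*1 = -316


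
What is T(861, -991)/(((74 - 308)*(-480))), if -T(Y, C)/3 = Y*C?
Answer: 284417/12480 ≈ 22.790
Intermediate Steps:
T(Y, C) = -3*C*Y (T(Y, C) = -3*Y*C = -3*C*Y)
T(861, -991)/(((74 - 308)*(-480))) = (-3*(-991)*861)/(((74 - 308)*(-480))) = 2559753/((-234*(-480))) = 2559753/112320 = 2559753*(1/112320) = 284417/12480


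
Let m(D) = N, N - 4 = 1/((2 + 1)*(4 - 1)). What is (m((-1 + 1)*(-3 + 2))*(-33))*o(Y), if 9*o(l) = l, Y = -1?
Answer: 407/27 ≈ 15.074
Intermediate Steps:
o(l) = l/9
N = 37/9 (N = 4 + 1/((2 + 1)*(4 - 1)) = 4 + 1/(3*3) = 4 + 1/9 = 4 + ⅑ = 37/9 ≈ 4.1111)
m(D) = 37/9
(m((-1 + 1)*(-3 + 2))*(-33))*o(Y) = ((37/9)*(-33))*((⅑)*(-1)) = -407/3*(-⅑) = 407/27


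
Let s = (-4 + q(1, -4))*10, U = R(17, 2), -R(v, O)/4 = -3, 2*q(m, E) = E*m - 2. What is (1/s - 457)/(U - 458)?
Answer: 31991/31220 ≈ 1.0247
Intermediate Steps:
q(m, E) = -1 + E*m/2 (q(m, E) = (E*m - 2)/2 = (-2 + E*m)/2 = -1 + E*m/2)
R(v, O) = 12 (R(v, O) = -4*(-3) = 12)
U = 12
s = -70 (s = (-4 + (-1 + (½)*(-4)*1))*10 = (-4 + (-1 - 2))*10 = (-4 - 3)*10 = -7*10 = -70)
(1/s - 457)/(U - 458) = (1/(-70) - 457)/(12 - 458) = (-1/70 - 457)/(-446) = -31991/70*(-1/446) = 31991/31220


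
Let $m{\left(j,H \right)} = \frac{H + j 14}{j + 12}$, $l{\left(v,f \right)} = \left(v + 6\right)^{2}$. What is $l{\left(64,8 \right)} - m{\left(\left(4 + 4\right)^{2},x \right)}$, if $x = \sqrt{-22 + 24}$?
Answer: $\frac{92876}{19} - \frac{\sqrt{2}}{76} \approx 4888.2$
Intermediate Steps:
$l{\left(v,f \right)} = \left(6 + v\right)^{2}$
$x = \sqrt{2} \approx 1.4142$
$m{\left(j,H \right)} = \frac{H + 14 j}{12 + j}$
$l{\left(64,8 \right)} - m{\left(\left(4 + 4\right)^{2},x \right)} = \left(6 + 64\right)^{2} - \frac{\sqrt{2} + 14 \left(4 + 4\right)^{2}}{12 + \left(4 + 4\right)^{2}} = 70^{2} - \frac{\sqrt{2} + 14 \cdot 8^{2}}{12 + 8^{2}} = 4900 - \frac{\sqrt{2} + 14 \cdot 64}{12 + 64} = 4900 - \frac{\sqrt{2} + 896}{76} = 4900 - \frac{896 + \sqrt{2}}{76} = 4900 - \left(\frac{224}{19} + \frac{\sqrt{2}}{76}\right) = \frac{92876}{19} - \frac{\sqrt{2}}{76}$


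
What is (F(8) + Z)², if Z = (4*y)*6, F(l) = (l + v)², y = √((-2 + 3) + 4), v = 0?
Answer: 6976 + 3072*√5 ≈ 13845.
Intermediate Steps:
y = √5 (y = √(1 + 4) = √5 ≈ 2.2361)
F(l) = l² (F(l) = (l + 0)² = l²)
Z = 24*√5 (Z = (4*√5)*6 = 24*√5 ≈ 53.666)
(F(8) + Z)² = (8² + 24*√5)² = (64 + 24*√5)²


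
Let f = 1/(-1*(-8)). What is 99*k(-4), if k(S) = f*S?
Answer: -99/2 ≈ -49.500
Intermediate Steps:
f = ⅛ (f = 1/8 = ⅛ ≈ 0.12500)
k(S) = S/8
99*k(-4) = 99*((⅛)*(-4)) = 99*(-½) = -99/2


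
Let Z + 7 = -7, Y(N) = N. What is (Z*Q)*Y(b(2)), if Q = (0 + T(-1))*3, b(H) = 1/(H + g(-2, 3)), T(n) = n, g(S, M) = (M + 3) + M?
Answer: 42/11 ≈ 3.8182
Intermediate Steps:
g(S, M) = 3 + 2*M (g(S, M) = (3 + M) + M = 3 + 2*M)
b(H) = 1/(9 + H) (b(H) = 1/(H + (3 + 2*3)) = 1/(H + (3 + 6)) = 1/(H + 9) = 1/(9 + H))
Q = -3 (Q = (0 - 1)*3 = -1*3 = -3)
Z = -14 (Z = -7 - 7 = -14)
(Z*Q)*Y(b(2)) = (-14*(-3))/(9 + 2) = 42/11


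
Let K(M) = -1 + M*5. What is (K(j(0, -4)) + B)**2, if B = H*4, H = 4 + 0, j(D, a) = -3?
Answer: 0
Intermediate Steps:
H = 4
K(M) = -1 + 5*M
B = 16 (B = 4*4 = 16)
(K(j(0, -4)) + B)**2 = ((-1 + 5*(-3)) + 16)**2 = ((-1 - 15) + 16)**2 = (-16 + 16)**2 = 0**2 = 0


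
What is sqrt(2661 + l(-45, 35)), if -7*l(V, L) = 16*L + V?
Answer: 8*sqrt(1981)/7 ≈ 50.867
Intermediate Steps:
l(V, L) = -16*L/7 - V/7 (l(V, L) = -(16*L + V)/7 = -(V + 16*L)/7 = -16*L/7 - V/7)
sqrt(2661 + l(-45, 35)) = sqrt(2661 + (-16/7*35 - 1/7*(-45))) = sqrt(2661 + (-80 + 45/7)) = sqrt(2661 - 515/7) = sqrt(18112/7) = 8*sqrt(1981)/7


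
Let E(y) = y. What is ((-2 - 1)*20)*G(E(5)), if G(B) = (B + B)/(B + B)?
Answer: -60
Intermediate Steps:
G(B) = 1 (G(B) = (2*B)/((2*B)) = (2*B)*(1/(2*B)) = 1)
((-2 - 1)*20)*G(E(5)) = ((-2 - 1)*20)*1 = -3*20*1 = -60*1 = -60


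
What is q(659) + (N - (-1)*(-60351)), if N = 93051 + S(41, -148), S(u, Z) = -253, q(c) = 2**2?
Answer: 32451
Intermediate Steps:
q(c) = 4
N = 92798 (N = 93051 - 253 = 92798)
q(659) + (N - (-1)*(-60351)) = 4 + (92798 - (-1)*(-60351)) = 4 + (92798 - 1*60351) = 4 + (92798 - 60351) = 4 + 32447 = 32451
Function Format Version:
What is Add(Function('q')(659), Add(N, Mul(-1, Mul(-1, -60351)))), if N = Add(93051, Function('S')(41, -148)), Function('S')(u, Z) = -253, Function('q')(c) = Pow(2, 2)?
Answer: 32451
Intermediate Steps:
Function('q')(c) = 4
N = 92798 (N = Add(93051, -253) = 92798)
Add(Function('q')(659), Add(N, Mul(-1, Mul(-1, -60351)))) = Add(4, Add(92798, Mul(-1, Mul(-1, -60351)))) = Add(4, Add(92798, Mul(-1, 60351))) = Add(4, Add(92798, -60351)) = Add(4, 32447) = 32451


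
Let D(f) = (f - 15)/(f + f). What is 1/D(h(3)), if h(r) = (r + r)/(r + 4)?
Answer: -4/33 ≈ -0.12121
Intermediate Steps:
h(r) = 2*r/(4 + r) (h(r) = (2*r)/(4 + r) = 2*r/(4 + r))
D(f) = (-15 + f)/(2*f) (D(f) = (-15 + f)/((2*f)) = (-15 + f)*(1/(2*f)) = (-15 + f)/(2*f))
1/D(h(3)) = 1/((-15 + 2*3/(4 + 3))/(2*((2*3/(4 + 3))))) = 1/((-15 + 2*3/7)/(2*((2*3/7)))) = 1/((-15 + 2*3*(1/7))/(2*((2*3*(1/7))))) = 1/((-15 + 6/7)/(2*(6/7))) = 1/((1/2)*(7/6)*(-99/7)) = 1/(-33/4) = -4/33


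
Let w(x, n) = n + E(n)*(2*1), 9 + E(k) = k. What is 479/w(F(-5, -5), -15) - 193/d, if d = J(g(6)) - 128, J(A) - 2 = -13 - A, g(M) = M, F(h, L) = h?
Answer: -57296/9135 ≈ -6.2721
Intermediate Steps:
E(k) = -9 + k
J(A) = -11 - A (J(A) = 2 + (-13 - A) = -11 - A)
w(x, n) = -18 + 3*n (w(x, n) = n + (-9 + n)*(2*1) = n + (-9 + n)*2 = n + (-18 + 2*n) = -18 + 3*n)
d = -145 (d = (-11 - 1*6) - 128 = (-11 - 6) - 128 = -17 - 128 = -145)
479/w(F(-5, -5), -15) - 193/d = 479/(-18 + 3*(-15)) - 193/(-145) = 479/(-18 - 45) - 193*(-1/145) = 479/(-63) + 193/145 = 479*(-1/63) + 193/145 = -479/63 + 193/145 = -57296/9135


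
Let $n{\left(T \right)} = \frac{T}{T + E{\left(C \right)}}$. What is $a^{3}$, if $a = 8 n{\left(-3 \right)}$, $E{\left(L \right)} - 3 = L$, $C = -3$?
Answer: $512$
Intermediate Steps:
$E{\left(L \right)} = 3 + L$
$n{\left(T \right)} = 1$ ($n{\left(T \right)} = \frac{T}{T + \left(3 - 3\right)} = \frac{T}{T + 0} = \frac{T}{T} = 1$)
$a = 8$ ($a = 8 \cdot 1 = 8$)
$a^{3} = 8^{3} = 512$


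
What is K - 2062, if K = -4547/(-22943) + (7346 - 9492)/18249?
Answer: -863298453509/418686807 ≈ -2061.9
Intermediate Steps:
K = 33742525/418686807 (K = -4547*(-1/22943) - 2146*1/18249 = 4547/22943 - 2146/18249 = 33742525/418686807 ≈ 0.080591)
K - 2062 = 33742525/418686807 - 2062 = -863298453509/418686807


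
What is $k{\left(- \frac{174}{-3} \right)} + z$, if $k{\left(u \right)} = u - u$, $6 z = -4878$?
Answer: $-813$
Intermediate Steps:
$z = -813$ ($z = \frac{1}{6} \left(-4878\right) = -813$)
$k{\left(u \right)} = 0$
$k{\left(- \frac{174}{-3} \right)} + z = 0 - 813 = -813$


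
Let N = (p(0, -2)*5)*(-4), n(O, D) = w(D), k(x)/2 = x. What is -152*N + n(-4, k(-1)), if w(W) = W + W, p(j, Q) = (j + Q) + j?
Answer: -6084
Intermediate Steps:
p(j, Q) = Q + 2*j (p(j, Q) = (Q + j) + j = Q + 2*j)
w(W) = 2*W
k(x) = 2*x
n(O, D) = 2*D
N = 40 (N = ((-2 + 2*0)*5)*(-4) = ((-2 + 0)*5)*(-4) = -2*5*(-4) = -10*(-4) = 40)
-152*N + n(-4, k(-1)) = -152*40 + 2*(2*(-1)) = -6080 + 2*(-2) = -6080 - 4 = -6084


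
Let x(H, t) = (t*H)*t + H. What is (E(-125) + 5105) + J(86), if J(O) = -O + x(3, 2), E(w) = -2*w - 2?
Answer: 5282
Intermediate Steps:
E(w) = -2 - 2*w
x(H, t) = H + H*t² (x(H, t) = (H*t)*t + H = H*t² + H = H + H*t²)
J(O) = 15 - O (J(O) = -O + 3*(1 + 2²) = -O + 3*(1 + 4) = -O + 3*5 = -O + 15 = 15 - O)
(E(-125) + 5105) + J(86) = ((-2 - 2*(-125)) + 5105) + (15 - 1*86) = ((-2 + 250) + 5105) + (15 - 86) = (248 + 5105) - 71 = 5353 - 71 = 5282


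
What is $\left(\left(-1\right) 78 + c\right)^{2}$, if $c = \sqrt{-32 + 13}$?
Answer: $\left(78 - i \sqrt{19}\right)^{2} \approx 6065.0 - 679.99 i$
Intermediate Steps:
$c = i \sqrt{19}$ ($c = \sqrt{-19} = i \sqrt{19} \approx 4.3589 i$)
$\left(\left(-1\right) 78 + c\right)^{2} = \left(\left(-1\right) 78 + i \sqrt{19}\right)^{2} = \left(-78 + i \sqrt{19}\right)^{2}$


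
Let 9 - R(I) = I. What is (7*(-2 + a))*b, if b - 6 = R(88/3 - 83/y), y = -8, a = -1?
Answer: 4151/8 ≈ 518.88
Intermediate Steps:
R(I) = 9 - I
b = -593/24 (b = 6 + (9 - (88/3 - 83/(-8))) = 6 + (9 - (88*(1/3) - 83*(-1/8))) = 6 + (9 - (88/3 + 83/8)) = 6 + (9 - 1*953/24) = 6 + (9 - 953/24) = 6 - 737/24 = -593/24 ≈ -24.708)
(7*(-2 + a))*b = (7*(-2 - 1))*(-593/24) = (7*(-3))*(-593/24) = -21*(-593/24) = 4151/8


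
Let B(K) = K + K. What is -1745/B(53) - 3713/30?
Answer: -111482/795 ≈ -140.23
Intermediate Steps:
B(K) = 2*K
-1745/B(53) - 3713/30 = -1745/(2*53) - 3713/30 = -1745/106 - 3713*1/30 = -1745*1/106 - 3713/30 = -1745/106 - 3713/30 = -111482/795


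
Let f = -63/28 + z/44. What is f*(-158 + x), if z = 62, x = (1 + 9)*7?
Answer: 74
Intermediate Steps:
x = 70 (x = 10*7 = 70)
f = -37/44 (f = -63/28 + 62/44 = -63*1/28 + 62*(1/44) = -9/4 + 31/22 = -37/44 ≈ -0.84091)
f*(-158 + x) = -37*(-158 + 70)/44 = -37/44*(-88) = 74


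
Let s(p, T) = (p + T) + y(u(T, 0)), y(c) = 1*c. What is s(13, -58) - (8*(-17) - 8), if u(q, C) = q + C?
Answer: 41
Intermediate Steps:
u(q, C) = C + q
y(c) = c
s(p, T) = p + 2*T (s(p, T) = (p + T) + (0 + T) = (T + p) + T = p + 2*T)
s(13, -58) - (8*(-17) - 8) = (13 + 2*(-58)) - (8*(-17) - 8) = (13 - 116) - (-136 - 8) = -103 - 1*(-144) = -103 + 144 = 41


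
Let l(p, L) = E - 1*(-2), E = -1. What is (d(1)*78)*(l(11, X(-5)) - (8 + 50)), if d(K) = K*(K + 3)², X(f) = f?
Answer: -71136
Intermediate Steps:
l(p, L) = 1 (l(p, L) = -1 - 1*(-2) = -1 + 2 = 1)
d(K) = K*(3 + K)²
(d(1)*78)*(l(11, X(-5)) - (8 + 50)) = ((1*(3 + 1)²)*78)*(1 - (8 + 50)) = ((1*4²)*78)*(1 - 1*58) = ((1*16)*78)*(1 - 58) = (16*78)*(-57) = 1248*(-57) = -71136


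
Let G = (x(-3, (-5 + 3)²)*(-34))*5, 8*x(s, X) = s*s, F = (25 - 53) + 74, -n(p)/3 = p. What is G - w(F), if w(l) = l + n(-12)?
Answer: -1093/4 ≈ -273.25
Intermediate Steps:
n(p) = -3*p
F = 46 (F = -28 + 74 = 46)
w(l) = 36 + l (w(l) = l - 3*(-12) = l + 36 = 36 + l)
x(s, X) = s²/8 (x(s, X) = (s*s)/8 = s²/8)
G = -765/4 (G = (((⅛)*(-3)²)*(-34))*5 = (((⅛)*9)*(-34))*5 = ((9/8)*(-34))*5 = -153/4*5 = -765/4 ≈ -191.25)
G - w(F) = -765/4 - (36 + 46) = -765/4 - 1*82 = -765/4 - 82 = -1093/4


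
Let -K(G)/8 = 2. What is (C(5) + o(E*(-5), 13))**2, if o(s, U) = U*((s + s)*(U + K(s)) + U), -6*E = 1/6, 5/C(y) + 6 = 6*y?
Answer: 1605289/64 ≈ 25083.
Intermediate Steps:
K(G) = -16 (K(G) = -8*2 = -16)
C(y) = 5/(-6 + 6*y)
E = -1/36 (E = -1/6/6 = -1/6*1/6 = -1/36 ≈ -0.027778)
o(s, U) = U*(U + 2*s*(-16 + U)) (o(s, U) = U*((s + s)*(U - 16) + U) = U*((2*s)*(-16 + U) + U) = U*(2*s*(-16 + U) + U) = U*(U + 2*s*(-16 + U)))
(C(5) + o(E*(-5), 13))**2 = (5/(6*(-1 + 5)) + 13*(13 - (-8)*(-5)/9 + 2*13*(-1/36*(-5))))**2 = ((5/6)/4 + 13*(13 - 32*5/36 + 2*13*(5/36)))**2 = ((5/6)*(1/4) + 13*(13 - 40/9 + 65/18))**2 = (5/24 + 13*(73/6))**2 = (5/24 + 949/6)**2 = (1267/8)**2 = 1605289/64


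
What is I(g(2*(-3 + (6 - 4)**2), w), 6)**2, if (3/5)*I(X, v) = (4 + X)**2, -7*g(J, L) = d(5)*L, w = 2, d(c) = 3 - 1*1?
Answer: 921600/2401 ≈ 383.84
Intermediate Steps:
d(c) = 2 (d(c) = 3 - 1 = 2)
g(J, L) = -2*L/7
I(X, v) = 5*(4 + X)**2/3
I(g(2*(-3 + (6 - 4)**2), w), 6)**2 = (5*(4 - 2/7*2)**2/3)**2 = (5*(4 - 4/7)**2/3)**2 = (5*(24/7)**2/3)**2 = ((5/3)*(576/49))**2 = (960/49)**2 = 921600/2401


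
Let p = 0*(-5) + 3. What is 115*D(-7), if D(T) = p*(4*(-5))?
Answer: -6900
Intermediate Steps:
p = 3 (p = 0 + 3 = 3)
D(T) = -60 (D(T) = 3*(4*(-5)) = 3*(-20) = -60)
115*D(-7) = 115*(-60) = -6900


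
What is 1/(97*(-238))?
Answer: -1/23086 ≈ -4.3316e-5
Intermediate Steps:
1/(97*(-238)) = 1/(-23086) = -1/23086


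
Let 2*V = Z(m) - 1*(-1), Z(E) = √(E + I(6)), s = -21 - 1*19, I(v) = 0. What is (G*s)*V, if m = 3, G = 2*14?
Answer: -560 - 560*√3 ≈ -1529.9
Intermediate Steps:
G = 28
s = -40 (s = -21 - 19 = -40)
Z(E) = √E (Z(E) = √(E + 0) = √E)
V = ½ + √3/2 (V = (√3 - 1*(-1))/2 = (√3 + 1)/2 = (1 + √3)/2 = ½ + √3/2 ≈ 1.3660)
(G*s)*V = (28*(-40))*(½ + √3/2) = -1120*(½ + √3/2) = -560 - 560*√3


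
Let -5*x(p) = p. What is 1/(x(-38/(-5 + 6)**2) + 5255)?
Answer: 5/26313 ≈ 0.00019002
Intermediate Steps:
x(p) = -p/5
1/(x(-38/(-5 + 6)**2) + 5255) = 1/(-(-38)/(5*((-5 + 6)**2)) + 5255) = 1/(-(-38)/(5*(1**2)) + 5255) = 1/(-(-38)/(5*1) + 5255) = 1/(-(-38)/5 + 5255) = 1/(-1/5*(-38) + 5255) = 1/(38/5 + 5255) = 1/(26313/5) = 5/26313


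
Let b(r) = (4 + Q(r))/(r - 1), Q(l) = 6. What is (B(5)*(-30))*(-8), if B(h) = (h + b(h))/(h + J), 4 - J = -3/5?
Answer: 375/2 ≈ 187.50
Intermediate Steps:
J = 23/5 (J = 4 - (-3)/5 = 4 - 1*(-⅗) = 4 + ⅗ = 23/5 ≈ 4.6000)
b(r) = 10/(-1 + r) (b(r) = (4 + 6)/(r - 1) = 10/(-1 + r))
B(h) = (h + 10/(-1 + h))/(23/5 + h) (B(h) = (h + 10/(-1 + h))/(h + 23/5) = (h + 10/(-1 + h))/(23/5 + h))
(B(5)*(-30))*(-8) = ((5*(10 + 5*(-1 + 5))/((-1 + 5)*(23 + 5*5)))*(-30))*(-8) = ((5*(10 + 5*4)/(4*(23 + 25)))*(-30))*(-8) = ((5*(¼)*(10 + 20)/48)*(-30))*(-8) = ((5*(¼)*(1/48)*30)*(-30))*(-8) = ((25/32)*(-30))*(-8) = -375/16*(-8) = 375/2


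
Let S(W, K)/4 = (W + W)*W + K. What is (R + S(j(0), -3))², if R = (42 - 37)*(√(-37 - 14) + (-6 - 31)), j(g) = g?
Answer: 37534 - 1970*I*√51 ≈ 37534.0 - 14069.0*I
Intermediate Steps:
S(W, K) = 4*K + 8*W² (S(W, K) = 4*((W + W)*W + K) = 4*((2*W)*W + K) = 4*(2*W² + K) = 4*(K + 2*W²) = 4*K + 8*W²)
R = -185 + 5*I*√51 (R = 5*(√(-51) - 37) = 5*(I*√51 - 37) = 5*(-37 + I*√51) = -185 + 5*I*√51 ≈ -185.0 + 35.707*I)
(R + S(j(0), -3))² = ((-185 + 5*I*√51) + (4*(-3) + 8*0²))² = ((-185 + 5*I*√51) + (-12 + 8*0))² = ((-185 + 5*I*√51) + (-12 + 0))² = ((-185 + 5*I*√51) - 12)² = (-197 + 5*I*√51)²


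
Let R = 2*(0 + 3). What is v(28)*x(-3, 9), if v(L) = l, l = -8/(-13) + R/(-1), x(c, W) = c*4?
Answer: 840/13 ≈ 64.615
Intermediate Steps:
R = 6 (R = 2*3 = 6)
x(c, W) = 4*c
l = -70/13 (l = -8/(-13) + 6/(-1) = -8*(-1/13) + 6*(-1) = 8/13 - 6 = -70/13 ≈ -5.3846)
v(L) = -70/13
v(28)*x(-3, 9) = -280*(-3)/13 = -70/13*(-12) = 840/13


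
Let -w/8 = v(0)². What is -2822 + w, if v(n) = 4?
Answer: -2950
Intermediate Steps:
w = -128 (w = -8*4² = -8*16 = -128)
-2822 + w = -2822 - 128 = -2950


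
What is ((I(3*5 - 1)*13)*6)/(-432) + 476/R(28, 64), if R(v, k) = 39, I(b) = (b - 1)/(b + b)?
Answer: 317675/26208 ≈ 12.121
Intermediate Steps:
I(b) = (-1 + b)/(2*b) (I(b) = (-1 + b)/((2*b)) = (-1 + b)*(1/(2*b)) = (-1 + b)/(2*b))
((I(3*5 - 1)*13)*6)/(-432) + 476/R(28, 64) = ((((-1 + (3*5 - 1))/(2*(3*5 - 1)))*13)*6)/(-432) + 476/39 = ((((-1 + (15 - 1))/(2*(15 - 1)))*13)*6)*(-1/432) + 476*(1/39) = ((((1/2)*(-1 + 14)/14)*13)*6)*(-1/432) + 476/39 = ((((1/2)*(1/14)*13)*13)*6)*(-1/432) + 476/39 = (((13/28)*13)*6)*(-1/432) + 476/39 = ((169/28)*6)*(-1/432) + 476/39 = (507/14)*(-1/432) + 476/39 = -169/2016 + 476/39 = 317675/26208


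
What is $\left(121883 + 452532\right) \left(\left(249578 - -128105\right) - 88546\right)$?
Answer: $166084629855$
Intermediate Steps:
$\left(121883 + 452532\right) \left(\left(249578 - -128105\right) - 88546\right) = 574415 \left(\left(249578 + 128105\right) - 88546\right) = 574415 \left(377683 - 88546\right) = 574415 \cdot 289137 = 166084629855$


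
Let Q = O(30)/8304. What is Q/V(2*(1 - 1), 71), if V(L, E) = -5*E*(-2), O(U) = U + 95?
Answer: 25/1179168 ≈ 2.1201e-5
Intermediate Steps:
O(U) = 95 + U
Q = 125/8304 (Q = (95 + 30)/8304 = 125*(1/8304) = 125/8304 ≈ 0.015053)
V(L, E) = 10*E
Q/V(2*(1 - 1), 71) = 125/(8304*((10*71))) = (125/8304)/710 = (125/8304)*(1/710) = 25/1179168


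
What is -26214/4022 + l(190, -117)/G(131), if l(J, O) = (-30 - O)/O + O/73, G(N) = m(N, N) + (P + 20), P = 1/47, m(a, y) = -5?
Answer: -13488103817/2021036901 ≈ -6.6739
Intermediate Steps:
P = 1/47 ≈ 0.021277
G(N) = 706/47 (G(N) = -5 + (1/47 + 20) = -5 + 941/47 = 706/47)
l(J, O) = O/73 + (-30 - O)/O (l(J, O) = (-30 - O)/O + O*(1/73) = (-30 - O)/O + O/73 = O/73 + (-30 - O)/O)
-26214/4022 + l(190, -117)/G(131) = -26214/4022 + (-1 - 30/(-117) + (1/73)*(-117))/(706/47) = -26214*1/4022 + (-1 - 30*(-1/117) - 117/73)*(47/706) = -13107/2011 + (-1 + 10/39 - 117/73)*(47/706) = -13107/2011 - 6680/2847*47/706 = -13107/2011 - 156980/1004991 = -13488103817/2021036901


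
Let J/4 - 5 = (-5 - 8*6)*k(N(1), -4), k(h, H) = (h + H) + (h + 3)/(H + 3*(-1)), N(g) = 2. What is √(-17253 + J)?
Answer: 19*I*√2261/7 ≈ 129.06*I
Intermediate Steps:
k(h, H) = H + h + (3 + h)/(-3 + H) (k(h, H) = (H + h) + (3 + h)/(H - 3) = (H + h) + (3 + h)/(-3 + H) = H + h + (3 + h)/(-3 + H))
J = 4168/7 (J = 20 + 4*((-5 - 8*6)*((3 + (-4)² - 3*(-4) - 2*2 - 4*2)/(-3 - 4))) = 20 + 4*((-5 - 48)*((3 + 16 + 12 - 4 - 8)/(-7))) = 20 + 4*(-(-53)*19/7) = 20 + 4*(-53*(-19/7)) = 20 + 4*(1007/7) = 20 + 4028/7 = 4168/7 ≈ 595.43)
√(-17253 + J) = √(-17253 + 4168/7) = √(-116603/7) = 19*I*√2261/7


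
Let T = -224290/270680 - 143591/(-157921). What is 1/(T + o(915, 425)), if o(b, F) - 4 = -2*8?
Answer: -4274605628/50950556457 ≈ -0.083897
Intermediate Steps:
o(b, F) = -12 (o(b, F) = 4 - 2*8 = 4 - 16 = -12)
T = 344711079/4274605628 (T = -224290*1/270680 - 143591*(-1/157921) = -22429/27068 + 143591/157921 = 344711079/4274605628 ≈ 0.080642)
1/(T + o(915, 425)) = 1/(344711079/4274605628 - 12) = 1/(-50950556457/4274605628) = -4274605628/50950556457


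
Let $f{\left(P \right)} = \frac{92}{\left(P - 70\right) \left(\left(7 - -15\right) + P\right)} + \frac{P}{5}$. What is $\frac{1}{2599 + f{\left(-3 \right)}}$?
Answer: $\frac{6935}{18019444} \approx 0.00038486$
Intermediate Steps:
$f{\left(P \right)} = \frac{P}{5} + \frac{92}{\left(-70 + P\right) \left(22 + P\right)}$ ($f{\left(P \right)} = \frac{92}{\left(-70 + P\right) \left(\left(7 + 15\right) + P\right)} + P \frac{1}{5} = \frac{92}{\left(-70 + P\right) \left(22 + P\right)} + \frac{P}{5} = \frac{P}{5} + \frac{92}{\left(-70 + P\right) \left(22 + P\right)}$)
$\frac{1}{2599 + f{\left(-3 \right)}} = \frac{1}{2599 + \frac{-460 - \left(-3\right)^{3} + 48 \left(-3\right)^{2} + 1540 \left(-3\right)}{5 \left(1540 - \left(-3\right)^{2} + 48 \left(-3\right)\right)}} = \frac{1}{2599 + \frac{-460 - -27 + 48 \cdot 9 - 4620}{5 \left(1540 - 9 - 144\right)}} = \frac{1}{2599 + \frac{-460 + 27 + 432 - 4620}{5 \left(1540 - 9 - 144\right)}} = \frac{1}{2599 + \frac{1}{5} \cdot \frac{1}{1387} \left(-4621\right)} = \frac{1}{2599 - \frac{4621}{6935}} = \frac{1}{\frac{18019444}{6935}} = \frac{6935}{18019444}$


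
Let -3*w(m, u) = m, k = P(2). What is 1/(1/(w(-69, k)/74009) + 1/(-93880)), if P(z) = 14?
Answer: 2159240/6947964897 ≈ 0.00031077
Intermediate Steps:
k = 14
w(m, u) = -m/3
1/(1/(w(-69, k)/74009) + 1/(-93880)) = 1/(1/(-⅓*(-69)/74009) + 1/(-93880)) = 1/(1/(23*(1/74009)) - 1/93880) = 1/(1/(23/74009) - 1/93880) = 1/(74009/23 - 1/93880) = 1/(6947964897/2159240) = 2159240/6947964897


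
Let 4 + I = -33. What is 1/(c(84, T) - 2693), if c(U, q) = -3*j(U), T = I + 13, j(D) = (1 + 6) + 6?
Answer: -1/2732 ≈ -0.00036603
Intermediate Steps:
I = -37 (I = -4 - 33 = -37)
j(D) = 13 (j(D) = 7 + 6 = 13)
T = -24 (T = -37 + 13 = -24)
c(U, q) = -39 (c(U, q) = -3*13 = -39)
1/(c(84, T) - 2693) = 1/(-39 - 2693) = 1/(-2732) = -1/2732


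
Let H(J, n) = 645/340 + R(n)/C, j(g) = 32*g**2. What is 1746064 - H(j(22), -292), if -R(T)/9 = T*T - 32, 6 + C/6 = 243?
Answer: 9382743505/5372 ≈ 1.7466e+6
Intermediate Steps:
C = 1422 (C = -36 + 6*243 = -36 + 1458 = 1422)
R(T) = 288 - 9*T**2 (R(T) = -9*(T*T - 32) = -9*(T**2 - 32) = -9*(-32 + T**2) = 288 - 9*T**2)
H(J, n) = 11279/5372 - n**2/158 (H(J, n) = 645/340 + (288 - 9*n**2)/1422 = 645*(1/340) + (288 - 9*n**2)*(1/1422) = 129/68 + (16/79 - n**2/158) = 11279/5372 - n**2/158)
1746064 - H(j(22), -292) = 1746064 - (11279/5372 - 1/158*(-292)**2) = 1746064 - (11279/5372 - 1/158*85264) = 1746064 - (11279/5372 - 42632/79) = 1746064 - 1*(-2887697/5372) = 1746064 + 2887697/5372 = 9382743505/5372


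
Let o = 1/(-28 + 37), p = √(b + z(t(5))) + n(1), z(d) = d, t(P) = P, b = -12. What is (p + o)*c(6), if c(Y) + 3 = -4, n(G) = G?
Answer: -70/9 - 7*I*√7 ≈ -7.7778 - 18.52*I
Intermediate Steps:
c(Y) = -7 (c(Y) = -3 - 4 = -7)
p = 1 + I*√7 (p = √(-12 + 5) + 1 = √(-7) + 1 = I*√7 + 1 = 1 + I*√7 ≈ 1.0 + 2.6458*I)
o = ⅑ (o = 1/9 = ⅑ ≈ 0.11111)
(p + o)*c(6) = ((1 + I*√7) + ⅑)*(-7) = (10/9 + I*√7)*(-7) = -70/9 - 7*I*√7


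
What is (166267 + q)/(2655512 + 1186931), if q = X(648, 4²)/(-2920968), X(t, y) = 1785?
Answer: 161886861557/3741217681608 ≈ 0.043271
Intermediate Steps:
q = -595/973656 (q = 1785/(-2920968) = 1785*(-1/2920968) = -595/973656 ≈ -0.00061110)
(166267 + q)/(2655512 + 1186931) = (166267 - 595/973656)/(2655512 + 1186931) = (161886861557/973656)/3842443 = (161886861557/973656)*(1/3842443) = 161886861557/3741217681608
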